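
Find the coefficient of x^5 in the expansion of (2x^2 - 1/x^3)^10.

-15360

General term: C(10,j)·(2x^2)^j·(-1/x^3)^(10-j), with x-exponent 2j − 3(10−j) = 5j − 30.
Set 5j − 30 = 5: j = 7.
C(10,7) = 120; 2^7 = 128; (-1)^3 = -1.
Coefficient = 120 · 128 · (-1) = -15360.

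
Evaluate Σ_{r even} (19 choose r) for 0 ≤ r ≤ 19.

262144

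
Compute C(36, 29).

C(36,29) = C(36,7) by symmetry.
C(36,7) = (36·35·34·33·32·31·30) / 7! = 42072307200 / 5040 = 8347680.

8347680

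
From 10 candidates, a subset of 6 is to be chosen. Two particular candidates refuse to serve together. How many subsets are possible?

All 6-subsets: C(10,6) = 210. Those containing both fixed elements: C(8,4) = 70.
210 − 70 = 140.

140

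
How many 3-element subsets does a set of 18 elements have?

816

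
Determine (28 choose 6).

376740

C(28,6) = (28·27·26·25·24·23) / 6! = 271252800 / 720 = 376740.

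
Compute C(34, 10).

131128140

C(34,10) = (34·33·32·31·30·29·28·27·26·25) / 10! = 475837794432000 / 3628800 = 131128140.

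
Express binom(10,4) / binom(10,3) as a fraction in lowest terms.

7/4

C(n,k+1)/C(n,k) = (n−k)/(k+1) = (10−3)/(3+1) = 7/4.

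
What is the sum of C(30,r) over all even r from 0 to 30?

Even-r terms of row 30 sum to 2^29 = 536870912.

536870912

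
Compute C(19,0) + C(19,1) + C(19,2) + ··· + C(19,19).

524288

Setting x = 1 in (1+x)^19 gives Σ C(19,r) = 2^19 = 524288.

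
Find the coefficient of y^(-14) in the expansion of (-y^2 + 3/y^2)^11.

General term: C(11,j)·(-y^2)^j·(3/y^2)^(11-j), with y-exponent 2j − 2(11−j) = 4j − 22.
Set 4j − 22 = -14: j = 2.
C(11,2) = 55; (-1)^2 = 1; 3^9 = 19683.
Coefficient = 55 · 1 · 19683 = 1082565.

1082565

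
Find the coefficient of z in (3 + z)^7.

The general term is C(7,j)·(3)^j·(z)^(7-j); the z^1 term has j = 6.
C(7,6) = 7.
Coefficient = C(7,6) · 3^6 = 7 · 729 = 5103.

5103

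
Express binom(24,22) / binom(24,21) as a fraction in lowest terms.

3/22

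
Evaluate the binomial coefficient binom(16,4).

C(16,4) = (16·15·14·13) / 4! = 43680 / 24 = 1820.

1820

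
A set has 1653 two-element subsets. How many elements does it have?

n(n−1)/2 = 1653 ⇒ n(n−1) = 3306. Since 58·57 = 3306, n = 58.

58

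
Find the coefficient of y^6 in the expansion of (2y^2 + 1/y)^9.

General term: C(9,j)·(2y^2)^j·(1/y)^(9-j), with y-exponent 2j − 1(9−j) = 3j − 9.
Set 3j − 9 = 6: j = 5.
C(9,5) = 126; 2^5 = 32; 1^4 = 1.
Coefficient = 126 · 32 · 1 = 4032.

4032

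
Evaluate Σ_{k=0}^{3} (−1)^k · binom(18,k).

The partial alternating sum Σ_{k=0}^{3} (−1)^k C(18,k) = (−1)^3 C(17,3) = -680.

-680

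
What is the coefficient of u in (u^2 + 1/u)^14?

2002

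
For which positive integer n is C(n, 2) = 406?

29

n(n−1)/2 = 406 ⇒ n(n−1) = 812. Since 29·28 = 812, n = 29.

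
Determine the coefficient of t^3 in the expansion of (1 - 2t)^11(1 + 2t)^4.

Coefficient of t^3 = Σ_{j} C(11,j)·(-2)^j·C(4,3-j)·2^(3-j) for j from 0 to 3.
= 32 + (-528) + 1760 + (-1320) = -56.

-56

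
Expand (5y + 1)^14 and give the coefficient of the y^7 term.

268125000

The general term is C(14,j)·(5y)^j·(1)^(14-j); the y^7 term has j = 7.
C(14,7) = 3432.
Coefficient = C(14,7) · 5^7 = 3432 · 78125 = 268125000.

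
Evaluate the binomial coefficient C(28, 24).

20475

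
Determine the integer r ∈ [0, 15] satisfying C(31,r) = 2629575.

7

C(31,r) increases on 0 ≤ r ≤ 15. C(31,6) = 736281 and C(31,7) = 2629575, so r = 7.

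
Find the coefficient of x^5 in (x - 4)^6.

-24

The general term is C(6,j)·(x)^j·(-4)^(6-j); the x^5 term has j = 5.
C(6,5) = 6.
Coefficient = C(6,5) · (-4)^1 = 6 · (-4) = -24.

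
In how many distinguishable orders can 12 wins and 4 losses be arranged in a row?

1820

Choose positions for the wins: C(16,12) = 1820.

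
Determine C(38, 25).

5414950296

C(38,25) = C(38,13) by symmetry.
C(38,13) = (38·37·36·35·34·33·32·31·30·29·28·27·26) / 13! = 33719008124158156800 / 6227020800 = 5414950296.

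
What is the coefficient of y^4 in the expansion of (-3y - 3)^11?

-58458510

The general term is C(11,j)·(-3y)^j·(-3)^(11-j); the y^4 term has j = 4.
C(11,4) = 330.
Coefficient = C(11,4) · (-3)^4 · (-3)^7 = 330 · 81 · (-2187) = -58458510.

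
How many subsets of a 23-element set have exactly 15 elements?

490314

Choose the 15 positions: C(23,15) = 490314.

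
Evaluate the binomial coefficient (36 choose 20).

C(36,20) = C(36,16) by symmetry.
C(36,16) = (36·35·34·33·32·31·30·29·28·27·26·25·24·23·22·21) / 16! = 152901072685905223680000 / 20922789888000 = 7307872110.

7307872110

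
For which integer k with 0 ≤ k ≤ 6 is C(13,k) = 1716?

C(13,k) increases on 0 ≤ k ≤ 6. C(13,5) = 1287 and C(13,6) = 1716, so k = 6.

6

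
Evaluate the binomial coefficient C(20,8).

C(20,8) = (20·19·18·17·16·15·14·13) / 8! = 5079110400 / 40320 = 125970.

125970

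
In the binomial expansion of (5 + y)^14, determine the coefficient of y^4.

9775390625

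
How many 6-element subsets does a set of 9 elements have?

84

C(9,6) = C(9,3) by symmetry.
C(9,3) = (9·8·7) / 3! = 504 / 6 = 84.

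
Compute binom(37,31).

2324784

C(37,31) = C(37,6) by symmetry.
C(37,6) = (37·36·35·34·33·32) / 6! = 1673844480 / 720 = 2324784.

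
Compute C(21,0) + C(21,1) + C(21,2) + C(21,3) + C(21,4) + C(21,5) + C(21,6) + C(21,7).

198440

1 + 21 + 210 + 1330 + 5985 + 20349 + 54264 + 116280 = 198440.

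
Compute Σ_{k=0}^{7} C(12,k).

3302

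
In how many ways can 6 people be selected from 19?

27132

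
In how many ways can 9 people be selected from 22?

497420

This is C(22,9) = 497420.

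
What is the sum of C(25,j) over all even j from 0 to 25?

Half of (1+1)^25 + (1−1)^25 gives the even-index sum: 2^24 = 16777216.

16777216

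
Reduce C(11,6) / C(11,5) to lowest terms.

C(n,k+1)/C(n,k) = (n−k)/(k+1) = (11−5)/(5+1) = 6/6 = 1.

1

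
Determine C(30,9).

14307150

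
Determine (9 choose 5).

C(9,5) = C(9,4) by symmetry.
C(9,4) = (9·8·7·6) / 4! = 3024 / 24 = 126.

126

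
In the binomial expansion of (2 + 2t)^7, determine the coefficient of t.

896

The general term is C(7,j)·(2)^j·(2t)^(7-j); the t^1 term has j = 6.
C(7,6) = 7.
Coefficient = C(7,6) · 2^6 · 2^1 = 7 · 64 · 2 = 896.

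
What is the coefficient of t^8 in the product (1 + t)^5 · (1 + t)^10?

(1 + t)^5(1 + t)^10 = (1 + t)^15, so the coefficient of t^8 is C(15,8)·1^8 = 6435·1 = 6435.

6435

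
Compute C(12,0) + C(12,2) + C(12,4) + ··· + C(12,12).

Half of (1+1)^12 + (1−1)^12 gives the even-index sum: 2^11 = 2048.

2048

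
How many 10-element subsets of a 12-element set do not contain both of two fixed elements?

21

All 10-subsets: C(12,10) = 66. Those containing both fixed elements: C(10,8) = 45.
66 − 45 = 21.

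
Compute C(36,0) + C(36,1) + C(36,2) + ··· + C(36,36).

Setting x = 1 in (1+x)^36 gives Σ C(36,r) = 2^36 = 68719476736.

68719476736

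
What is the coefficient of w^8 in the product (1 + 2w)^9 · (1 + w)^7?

Coefficient of w^8 = Σ_{j} C(9,j)·2^j·C(7,8-j)·1^(8-j) for j from 1 to 8.
= 18 + 1008 + 14112 + 70560 + 141120 + 112896 + 32256 + 2304 = 374274.

374274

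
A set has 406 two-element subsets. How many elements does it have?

n(n−1)/2 = 406 ⇒ n(n−1) = 812. Since 29·28 = 812, n = 29.

29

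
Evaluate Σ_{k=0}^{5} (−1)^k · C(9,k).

-56

The partial alternating sum Σ_{k=0}^{5} (−1)^k C(9,k) = (−1)^5 C(8,5) = -56.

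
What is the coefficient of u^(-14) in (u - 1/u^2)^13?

-715

General term: C(13,j)·(u)^j·(-1/u^2)^(13-j), with u-exponent 1j − 2(13−j) = 3j − 26.
Set 3j − 26 = -14: j = 4.
C(13,4) = 715; 1^4 = 1; (-1)^9 = -1.
Coefficient = 715 · 1 · (-1) = -715.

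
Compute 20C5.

C(20,5) = (20·19·18·17·16) / 5! = 1860480 / 120 = 15504.

15504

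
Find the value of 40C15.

40225345056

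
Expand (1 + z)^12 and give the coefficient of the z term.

12

The general term is C(12,j)·(1)^j·(z)^(12-j); the z^1 term has j = 11.
C(12,11) = 12.
Coefficient = C(12,11) = 12.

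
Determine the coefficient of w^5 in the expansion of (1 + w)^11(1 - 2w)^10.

-342

Coefficient of w^5 = Σ_{j} C(11,j)·1^j·C(10,5-j)·(-2)^(5-j) for j from 0 to 5.
= (-8064) + 36960 + (-52800) + 29700 + (-6600) + 462 = -342.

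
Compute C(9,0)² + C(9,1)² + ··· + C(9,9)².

By Vandermonde's identity, Σ C(9,k)² = C(18,9) = 48620.

48620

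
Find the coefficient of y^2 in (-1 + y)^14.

91

The general term is C(14,j)·(-1)^j·(y)^(14-j); the y^2 term has j = 12.
C(14,12) = 91.
Coefficient = C(14,12) = 91.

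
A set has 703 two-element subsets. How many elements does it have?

38

n(n−1)/2 = 703 ⇒ n(n−1) = 1406. Since 38·37 = 1406, n = 38.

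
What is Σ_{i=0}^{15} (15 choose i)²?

155117520

Σ C(15,i)² is the coefficient of x^15 in (1+x)^15(1+x)^15 = (1+x)^30, i.e. C(30,15) = 155117520.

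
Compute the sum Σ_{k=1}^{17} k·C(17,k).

Differentiating (1+x)^17 and setting x=1: Σ k·C(17,k) = 17·2^16 = 1114112.

1114112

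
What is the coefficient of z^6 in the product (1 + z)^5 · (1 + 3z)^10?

Coefficient of z^6 = Σ_{j} C(5,j)·1^j·C(10,6-j)·3^(6-j) for j from 0 to 5.
= 153090 + 306180 + 170100 + 32400 + 2025 + 30 = 663825.

663825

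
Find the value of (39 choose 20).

68923264410

C(39,20) = C(39,19) by symmetry.
C(39,19) = (39·38·37·36·35·34·33·32·31·30·29·28·27·26·25·24·23·22·21) / 19! = 8384177419658927035269120000 / 121645100408832000 = 68923264410.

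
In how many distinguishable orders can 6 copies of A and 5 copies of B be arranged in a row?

462

Choose positions for the A's: C(11,6) = 462.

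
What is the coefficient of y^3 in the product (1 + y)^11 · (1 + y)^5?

560

Coefficient of y^3 = Σ_{j} C(11,j)·C(5,3-j) for j from 0 to 3.
= 10 + 110 + 275 + 165 = 560.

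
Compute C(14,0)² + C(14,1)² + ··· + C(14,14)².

40116600

Σ C(14,i)² is the coefficient of x^14 in (1+x)^14(1+x)^14 = (1+x)^28, i.e. C(28,14) = 40116600.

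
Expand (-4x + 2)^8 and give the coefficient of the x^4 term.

286720

The general term is C(8,j)·(-4x)^j·(2)^(8-j); the x^4 term has j = 4.
C(8,4) = 70.
Coefficient = C(8,4) · (-4)^4 · 2^4 = 70 · 256 · 16 = 286720.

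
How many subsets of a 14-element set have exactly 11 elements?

364

Choose the 11 positions: C(14,11) = 364.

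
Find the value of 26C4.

C(26,4) = (26·25·24·23) / 4! = 358800 / 24 = 14950.

14950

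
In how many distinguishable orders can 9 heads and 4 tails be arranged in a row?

715

Choose positions for the heads: C(13,9) = 715.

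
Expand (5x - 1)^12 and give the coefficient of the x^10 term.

644531250

The general term is C(12,j)·(5x)^j·(-1)^(12-j); the x^10 term has j = 10.
C(12,10) = 66.
Coefficient = C(12,10) · 5^10 = 66 · 9765625 = 644531250.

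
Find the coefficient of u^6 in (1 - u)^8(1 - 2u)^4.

4396

Coefficient of u^6 = Σ_{j} C(8,j)·(-1)^j·C(4,6-j)·(-2)^(6-j) for j from 2 to 6.
= 448 + 1792 + 1680 + 448 + 28 = 4396.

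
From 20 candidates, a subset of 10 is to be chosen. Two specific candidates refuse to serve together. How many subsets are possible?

140998

All 10-subsets: C(20,10) = 184756. Those containing both fixed elements: C(18,8) = 43758.
184756 − 43758 = 140998.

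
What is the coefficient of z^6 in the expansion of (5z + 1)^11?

The general term is C(11,j)·(5z)^j·(1)^(11-j); the z^6 term has j = 6.
C(11,6) = 462.
Coefficient = C(11,6) · 5^6 = 462 · 15625 = 7218750.

7218750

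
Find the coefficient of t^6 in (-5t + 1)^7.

The general term is C(7,j)·(-5t)^j·(1)^(7-j); the t^6 term has j = 6.
C(7,6) = 7.
Coefficient = C(7,6) · (-5)^6 = 7 · 15625 = 109375.

109375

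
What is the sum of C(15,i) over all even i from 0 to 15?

Half of (1+1)^15 + (1−1)^15 gives the even-index sum: 2^14 = 16384.

16384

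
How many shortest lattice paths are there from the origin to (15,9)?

1307504

Each path is a sequence of 24 steps with 15 rights: C(24,15) = 1307504.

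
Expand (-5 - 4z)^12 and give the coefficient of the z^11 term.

251658240

The general term is C(12,j)·(-5)^j·(-4z)^(12-j); the z^11 term has j = 1.
C(12,1) = 12.
Coefficient = C(12,1) · (-5)^1 · (-4)^11 = 12 · (-5) · (-4194304) = 251658240.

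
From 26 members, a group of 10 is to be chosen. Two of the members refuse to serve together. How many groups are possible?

All 10-subsets: C(26,10) = 5311735. Those containing both fixed elements: C(24,8) = 735471.
5311735 − 735471 = 4576264.

4576264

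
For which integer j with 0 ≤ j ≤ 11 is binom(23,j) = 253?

C(23,j) increases on 0 ≤ j ≤ 11. C(23,1) = 23 and C(23,2) = 253, so j = 2.

2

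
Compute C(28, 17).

C(28,17) = C(28,11) by symmetry.
C(28,11) = (28·27·26·25·24·23·22·21·20·19·18) / 11! = 857180548224000 / 39916800 = 21474180.

21474180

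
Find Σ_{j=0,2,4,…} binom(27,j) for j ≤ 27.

67108864

Half of (1+1)^27 + (1−1)^27 gives the even-index sum: 2^26 = 67108864.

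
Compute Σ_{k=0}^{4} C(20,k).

6196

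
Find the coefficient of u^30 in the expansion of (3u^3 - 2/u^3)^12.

General term: C(12,j)·(3u^3)^j·(-2/u^3)^(12-j), with u-exponent 3j − 3(12−j) = 6j − 36.
Set 6j − 36 = 30: j = 11.
C(12,11) = 12; 3^11 = 177147; (-2)^1 = -2.
Coefficient = 12 · 177147 · (-2) = -4251528.

-4251528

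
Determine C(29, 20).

10015005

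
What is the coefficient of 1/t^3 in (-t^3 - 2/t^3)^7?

-560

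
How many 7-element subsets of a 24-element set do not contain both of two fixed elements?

319770

All 7-subsets: C(24,7) = 346104. Those containing both fixed elements: C(22,5) = 26334.
346104 − 26334 = 319770.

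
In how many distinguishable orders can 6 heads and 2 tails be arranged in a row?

Choose positions for the heads: C(8,6) = 28.

28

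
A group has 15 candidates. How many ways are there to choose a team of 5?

3003

This is C(15,5) = 3003.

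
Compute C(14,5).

C(14,5) = (14·13·12·11·10) / 5! = 240240 / 120 = 2002.

2002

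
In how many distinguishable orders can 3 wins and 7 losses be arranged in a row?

120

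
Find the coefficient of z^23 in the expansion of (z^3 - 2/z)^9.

-18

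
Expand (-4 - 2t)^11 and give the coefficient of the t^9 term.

The general term is C(11,j)·(-4)^j·(-2t)^(11-j); the t^9 term has j = 2.
C(11,2) = 55.
Coefficient = C(11,2) · (-4)^2 · (-2)^9 = 55 · 16 · (-512) = -450560.

-450560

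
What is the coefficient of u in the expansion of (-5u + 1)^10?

The general term is C(10,j)·(-5u)^j·(1)^(10-j); the u^1 term has j = 1.
C(10,1) = 10.
Coefficient = C(10,1) · (-5)^1 = 10 · (-5) = -50.

-50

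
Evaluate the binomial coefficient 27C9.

4686825

C(27,9) = (27·26·25·24·23·22·21·20·19) / 9! = 1700755056000 / 362880 = 4686825.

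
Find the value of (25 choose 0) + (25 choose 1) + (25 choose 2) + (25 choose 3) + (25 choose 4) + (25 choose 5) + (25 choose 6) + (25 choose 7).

1 + 25 + 300 + 2300 + 12650 + 53130 + 177100 + 480700 = 726206.

726206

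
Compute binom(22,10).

646646

C(22,10) = (22·21·20·19·18·17·16·15·14·13) / 10! = 2346549004800 / 3628800 = 646646.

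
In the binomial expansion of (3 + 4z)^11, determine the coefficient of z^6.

The general term is C(11,j)·(3)^j·(4z)^(11-j); the z^6 term has j = 5.
C(11,5) = 462.
Coefficient = C(11,5) · 3^5 · 4^6 = 462 · 243 · 4096 = 459841536.

459841536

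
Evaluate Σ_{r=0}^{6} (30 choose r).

768212

1 + 30 + 435 + 4060 + 27405 + 142506 + 593775 = 768212.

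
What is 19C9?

C(19,9) = (19·18·17·16·15·14·13·12·11) / 9! = 33522128640 / 362880 = 92378.

92378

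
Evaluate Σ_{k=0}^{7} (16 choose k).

26333

1 + 16 + 120 + 560 + 1820 + 4368 + 8008 + 11440 = 26333.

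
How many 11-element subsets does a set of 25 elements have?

4457400

C(25,11) = (25·24·23·22·21·20·19·18·17·16·15) / 11! = 177925144320000 / 39916800 = 4457400.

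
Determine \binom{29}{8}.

4292145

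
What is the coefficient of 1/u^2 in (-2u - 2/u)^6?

General term: C(6,j)·(-2u)^j·(-2/u)^(6-j), with u-exponent 1j − 1(6−j) = 2j − 6.
Set 2j − 6 = -2: j = 2.
C(6,2) = 15; (-2)^2 = 4; (-2)^4 = 16.
Coefficient = 15 · 4 · 16 = 960.

960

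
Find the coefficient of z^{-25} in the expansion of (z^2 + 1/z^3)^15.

1365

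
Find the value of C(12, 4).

495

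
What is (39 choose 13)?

C(39,13) = (39·38·37·36·35·34·33·32·31·30·29·28·27) / 13! = 50578512186237235200 / 6227020800 = 8122425444.

8122425444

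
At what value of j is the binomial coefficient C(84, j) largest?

42

C(84,j) is maximized at j = 84/2 = 42.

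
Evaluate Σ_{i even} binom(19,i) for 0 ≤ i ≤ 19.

262144

Half of (1+1)^19 + (1−1)^19 gives the even-index sum: 2^18 = 262144.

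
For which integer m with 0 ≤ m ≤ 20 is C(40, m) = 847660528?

C(40,m) increases on 0 ≤ m ≤ 20. C(40,9) = 273438880 and C(40,10) = 847660528, so m = 10.

10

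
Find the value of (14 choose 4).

1001

C(14,4) = (14·13·12·11) / 4! = 24024 / 24 = 1001.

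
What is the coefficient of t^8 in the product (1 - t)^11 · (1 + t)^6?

-110

Coefficient of t^8 = Σ_{j} C(11,j)·(-1)^j·C(6,8-j)·1^(8-j) for j from 2 to 8.
= 55 + (-990) + 4950 + (-9240) + 6930 + (-1980) + 165 = -110.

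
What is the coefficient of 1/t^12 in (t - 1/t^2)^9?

General term: C(9,j)·(t)^j·(-1/t^2)^(9-j), with t-exponent 1j − 2(9−j) = 3j − 18.
Set 3j − 18 = -12: j = 2.
C(9,2) = 36; 1^2 = 1; (-1)^7 = -1.
Coefficient = 36 · 1 · (-1) = -36.

-36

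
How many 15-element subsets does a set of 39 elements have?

C(39,15) = (39·38·37·36·35·34·33·32·31·30·29·28·27·26·25) / 15! = 32876032921054202880000 / 1307674368000 = 25140840660.

25140840660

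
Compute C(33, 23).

92561040

C(33,23) = C(33,10) by symmetry.
C(33,10) = (33·32·31·30·29·28·27·26·25·24) / 10! = 335885501952000 / 3628800 = 92561040.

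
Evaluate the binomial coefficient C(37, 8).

38608020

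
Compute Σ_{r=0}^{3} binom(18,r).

1 + 18 + 153 + 816 = 988.

988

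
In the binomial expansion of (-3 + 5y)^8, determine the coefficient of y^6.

The general term is C(8,j)·(-3)^j·(5y)^(8-j); the y^6 term has j = 2.
C(8,2) = 28.
Coefficient = C(8,2) · (-3)^2 · 5^6 = 28 · 9 · 15625 = 3937500.

3937500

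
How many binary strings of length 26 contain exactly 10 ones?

5311735

Choose the 10 positions: C(26,10) = 5311735.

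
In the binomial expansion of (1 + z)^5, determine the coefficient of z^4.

5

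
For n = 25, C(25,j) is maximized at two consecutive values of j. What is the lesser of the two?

12

For odd n = 25, C(25,j) peaks at j = (n−1)/2 and (n+1)/2; the lesser is 12.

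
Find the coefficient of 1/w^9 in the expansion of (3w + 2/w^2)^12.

General term: C(12,j)·(3w)^j·(2/w^2)^(12-j), with w-exponent 1j − 2(12−j) = 3j − 24.
Set 3j − 24 = -9: j = 5.
C(12,5) = 792; 3^5 = 243; 2^7 = 128.
Coefficient = 792 · 243 · 128 = 24634368.

24634368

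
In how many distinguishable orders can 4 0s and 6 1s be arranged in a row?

Choose positions for the 0s: C(10,4) = 210.

210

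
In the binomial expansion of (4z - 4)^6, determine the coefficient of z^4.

The general term is C(6,j)·(4z)^j·(-4)^(6-j); the z^4 term has j = 4.
C(6,4) = 15.
Coefficient = C(6,4) · 4^4 · (-4)^2 = 15 · 256 · 16 = 61440.

61440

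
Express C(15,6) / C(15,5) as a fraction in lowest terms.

5/3

C(n,k+1)/C(n,k) = (n−k)/(k+1) = (15−5)/(5+1) = 10/6 = 5/3.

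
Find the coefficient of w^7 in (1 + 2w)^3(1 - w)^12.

-792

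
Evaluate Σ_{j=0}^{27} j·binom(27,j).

Differentiating (1+x)^27 and setting x=1: Σ j·C(27,j) = 27·2^26 = 1811939328.

1811939328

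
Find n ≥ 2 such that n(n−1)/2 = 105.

n(n−1)/2 = 105 ⇒ n(n−1) = 210. Since 15·14 = 210, n = 15.

15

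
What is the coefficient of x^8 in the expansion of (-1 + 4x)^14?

The general term is C(14,j)·(-1)^j·(4x)^(14-j); the x^8 term has j = 6.
C(14,6) = 3003.
Coefficient = C(14,6) · 4^8 = 3003 · 65536 = 196804608.

196804608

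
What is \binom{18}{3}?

C(18,3) = (18·17·16) / 3! = 4896 / 6 = 816.

816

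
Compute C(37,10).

348330136

C(37,10) = (37·36·35·34·33·32·31·30·29·28) / 10! = 1264020397516800 / 3628800 = 348330136.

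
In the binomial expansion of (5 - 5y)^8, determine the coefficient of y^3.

-21875000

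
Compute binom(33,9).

38567100

C(33,9) = (33·32·31·30·29·28·27·26·25) / 9! = 13995229248000 / 362880 = 38567100.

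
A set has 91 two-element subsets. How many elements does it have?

n(n−1)/2 = 91 ⇒ n(n−1) = 182. Since 14·13 = 182, n = 14.

14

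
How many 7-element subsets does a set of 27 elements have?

888030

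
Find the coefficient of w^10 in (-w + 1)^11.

11

The general term is C(11,j)·(-w)^j·(1)^(11-j); the w^10 term has j = 10.
C(11,10) = 11.
Coefficient = C(11,10) = 11.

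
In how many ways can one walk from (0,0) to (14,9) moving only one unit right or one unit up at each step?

Each path is a sequence of 23 steps with 14 rights: C(23,14) = 817190.

817190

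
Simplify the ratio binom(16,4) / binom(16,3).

C(n,k+1)/C(n,k) = (n−k)/(k+1) = (16−3)/(3+1) = 13/4.

13/4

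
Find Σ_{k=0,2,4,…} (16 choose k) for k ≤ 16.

Even-k terms of row 16 sum to 2^15 = 32768.

32768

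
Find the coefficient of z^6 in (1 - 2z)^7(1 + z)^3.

-168

Coefficient of z^6 = Σ_{j} C(7,j)·(-2)^j·C(3,6-j)·1^(6-j) for j from 3 to 6.
= (-280) + 1680 + (-2016) + 448 = -168.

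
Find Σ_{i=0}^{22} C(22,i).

4194304

Setting x = 1 in (1+x)^22 gives Σ C(22,i) = 2^22 = 4194304.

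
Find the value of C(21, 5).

20349

C(21,5) = (21·20·19·18·17) / 5! = 2441880 / 120 = 20349.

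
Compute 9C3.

C(9,3) = (9·8·7) / 3! = 504 / 6 = 84.

84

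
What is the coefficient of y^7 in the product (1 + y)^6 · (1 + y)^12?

31824

Coefficient of y^7 = Σ_{j} C(6,j)·C(12,7-j) for j from 0 to 6.
= 792 + 5544 + 11880 + 9900 + 3300 + 396 + 12 = 31824.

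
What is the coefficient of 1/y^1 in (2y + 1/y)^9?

General term: C(9,j)·(2y)^j·(1/y)^(9-j), with y-exponent 1j − 1(9−j) = 2j − 9.
Set 2j − 9 = -1: j = 4.
C(9,4) = 126; 2^4 = 16; 1^5 = 1.
Coefficient = 126 · 16 · 1 = 2016.

2016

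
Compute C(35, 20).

3247943160

C(35,20) = C(35,15) by symmetry.
C(35,15) = (35·34·33·32·31·30·29·28·27·26·25·24·23·22·21) / 15! = 4247252019052922880000 / 1307674368000 = 3247943160.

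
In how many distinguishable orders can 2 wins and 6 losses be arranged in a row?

28

Choose positions for the wins: C(8,2) = 28.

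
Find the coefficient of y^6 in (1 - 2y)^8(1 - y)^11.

201838

Coefficient of y^6 = Σ_{j} C(8,j)·(-2)^j·C(11,6-j)·(-1)^(6-j) for j from 0 to 6.
= 462 + 7392 + 36960 + 73920 + 61600 + 19712 + 1792 = 201838.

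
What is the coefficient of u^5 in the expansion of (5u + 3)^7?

The general term is C(7,j)·(5u)^j·(3)^(7-j); the u^5 term has j = 5.
C(7,5) = 21.
Coefficient = C(7,5) · 5^5 · 3^2 = 21 · 3125 · 9 = 590625.

590625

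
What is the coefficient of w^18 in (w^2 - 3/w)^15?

110565

General term: C(15,j)·(w^2)^j·(-3/w)^(15-j), with w-exponent 2j − 1(15−j) = 3j − 15.
Set 3j − 15 = 18: j = 11.
C(15,11) = 1365; 1^11 = 1; (-3)^4 = 81.
Coefficient = 1365 · 1 · 81 = 110565.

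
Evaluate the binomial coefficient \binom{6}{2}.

15

C(6,2) = (6·5) / 2! = 30 / 2 = 15.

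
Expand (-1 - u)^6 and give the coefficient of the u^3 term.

20

The general term is C(6,j)·(-1)^j·(-u)^(6-j); the u^3 term has j = 3.
C(6,3) = 20.
Coefficient = C(6,3) · (-1)^3 · (-1)^3 = 20 · (-1) · (-1) = 20.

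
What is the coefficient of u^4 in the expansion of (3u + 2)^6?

4860

The general term is C(6,j)·(3u)^j·(2)^(6-j); the u^4 term has j = 4.
C(6,4) = 15.
Coefficient = C(6,4) · 3^4 · 2^2 = 15 · 81 · 4 = 4860.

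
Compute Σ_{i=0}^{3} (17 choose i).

834

1 + 17 + 136 + 680 = 834.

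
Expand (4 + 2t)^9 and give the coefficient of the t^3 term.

2752512

The general term is C(9,j)·(4)^j·(2t)^(9-j); the t^3 term has j = 6.
C(9,6) = 84.
Coefficient = C(9,6) · 4^6 · 2^3 = 84 · 4096 · 8 = 2752512.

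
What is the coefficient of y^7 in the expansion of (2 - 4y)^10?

-15728640

The general term is C(10,j)·(2)^j·(-4y)^(10-j); the y^7 term has j = 3.
C(10,3) = 120.
Coefficient = C(10,3) · 2^3 · (-4)^7 = 120 · 8 · (-16384) = -15728640.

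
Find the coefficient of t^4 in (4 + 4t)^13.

The general term is C(13,j)·(4)^j·(4t)^(13-j); the t^4 term has j = 9.
C(13,9) = 715.
Coefficient = C(13,9) · 4^9 · 4^4 = 715 · 262144 · 256 = 47982837760.

47982837760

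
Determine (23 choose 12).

1352078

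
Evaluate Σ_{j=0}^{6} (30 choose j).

768212

1 + 30 + 435 + 4060 + 27405 + 142506 + 593775 = 768212.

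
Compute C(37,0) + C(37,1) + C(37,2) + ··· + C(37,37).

Setting x = 1 in (1+x)^37 gives Σ C(37,k) = 2^37 = 137438953472.

137438953472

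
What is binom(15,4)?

1365

C(15,4) = (15·14·13·12) / 4! = 32760 / 24 = 1365.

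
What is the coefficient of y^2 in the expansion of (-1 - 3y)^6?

The general term is C(6,j)·(-1)^j·(-3y)^(6-j); the y^2 term has j = 4.
C(6,4) = 15.
Coefficient = C(6,4) · (-3)^2 = 15 · 9 = 135.

135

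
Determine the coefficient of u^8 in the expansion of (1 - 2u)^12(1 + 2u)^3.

Coefficient of u^8 = Σ_{j} C(12,j)·(-2)^j·C(3,8-j)·2^(8-j) for j from 5 to 8.
= (-202752) + 709632 + (-608256) + 126720 = 25344.

25344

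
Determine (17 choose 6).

C(17,6) = (17·16·15·14·13·12) / 6! = 8910720 / 720 = 12376.

12376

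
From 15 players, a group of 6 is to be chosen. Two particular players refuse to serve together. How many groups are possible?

4290

All 6-subsets: C(15,6) = 5005. Those containing both fixed elements: C(13,4) = 715.
5005 − 715 = 4290.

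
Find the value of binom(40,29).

2311801440

C(40,29) = C(40,11) by symmetry.
C(40,11) = (40·39·38·37·36·35·34·33·32·31·30) / 11! = 92279715720192000 / 39916800 = 2311801440.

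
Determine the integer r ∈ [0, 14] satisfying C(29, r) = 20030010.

C(29,r) increases on 0 ≤ r ≤ 14. C(29,9) = 10015005 and C(29,10) = 20030010, so r = 10.

10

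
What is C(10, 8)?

45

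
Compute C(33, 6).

C(33,6) = (33·32·31·30·29·28) / 6! = 797448960 / 720 = 1107568.

1107568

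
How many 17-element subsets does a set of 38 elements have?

28781143380

C(38,17) = (38·37·36·35·34·33·32·31·30·29·28·27·26·25·24·23·22) / 17! = 10237090866494416404480000 / 355687428096000 = 28781143380.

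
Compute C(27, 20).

888030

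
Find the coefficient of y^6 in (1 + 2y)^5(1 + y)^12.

51908

Coefficient of y^6 = Σ_{j} C(5,j)·2^j·C(12,6-j)·1^(6-j) for j from 0 to 5.
= 924 + 7920 + 19800 + 17600 + 5280 + 384 = 51908.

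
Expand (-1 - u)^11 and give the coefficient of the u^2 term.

-55

The general term is C(11,j)·(-1)^j·(-u)^(11-j); the u^2 term has j = 9.
C(11,9) = 55.
Coefficient = C(11,9) · (-1)^9 = 55 · (-1) = -55.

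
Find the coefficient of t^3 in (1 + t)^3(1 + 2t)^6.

377

Coefficient of t^3 = Σ_{j} C(3,j)·1^j·C(6,3-j)·2^(3-j) for j from 0 to 3.
= 160 + 180 + 36 + 1 = 377.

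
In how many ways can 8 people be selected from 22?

319770

This is C(22,8) = 319770.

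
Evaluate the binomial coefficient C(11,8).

C(11,8) = C(11,3) by symmetry.
C(11,3) = (11·10·9) / 3! = 990 / 6 = 165.

165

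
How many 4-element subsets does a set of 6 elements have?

15

C(6,4) = C(6,2) by symmetry.
C(6,2) = (6·5) / 2! = 30 / 2 = 15.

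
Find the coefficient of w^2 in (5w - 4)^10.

The general term is C(10,j)·(5w)^j·(-4)^(10-j); the w^2 term has j = 2.
C(10,2) = 45.
Coefficient = C(10,2) · 5^2 · (-4)^8 = 45 · 25 · 65536 = 73728000.

73728000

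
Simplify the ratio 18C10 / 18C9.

9/10

C(n,k+1)/C(n,k) = (n−k)/(k+1) = (18−9)/(9+1) = 9/10.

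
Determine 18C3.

816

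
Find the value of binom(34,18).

2203961430

C(34,18) = C(34,16) by symmetry.
C(34,16) = (34·33·32·31·30·29·28·27·26·25·24·23·22·21·20·19) / 16! = 46113021921146019840000 / 20922789888000 = 2203961430.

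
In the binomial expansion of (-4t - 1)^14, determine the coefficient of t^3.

The general term is C(14,j)·(-4t)^j·(-1)^(14-j); the t^3 term has j = 3.
C(14,3) = 364.
Coefficient = C(14,3) · (-4)^3 · (-1)^11 = 364 · (-64) · (-1) = 23296.

23296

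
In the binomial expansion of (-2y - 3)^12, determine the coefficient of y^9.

3041280

The general term is C(12,j)·(-2y)^j·(-3)^(12-j); the y^9 term has j = 9.
C(12,9) = 220.
Coefficient = C(12,9) · (-2)^9 · (-3)^3 = 220 · (-512) · (-27) = 3041280.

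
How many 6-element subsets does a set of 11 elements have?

C(11,6) = C(11,5) by symmetry.
C(11,5) = (11·10·9·8·7) / 5! = 55440 / 120 = 462.

462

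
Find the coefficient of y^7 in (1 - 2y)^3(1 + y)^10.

204

Coefficient of y^7 = Σ_{j} C(3,j)·(-2)^j·C(10,7-j)·1^(7-j) for j from 0 to 3.
= 120 + (-1260) + 3024 + (-1680) = 204.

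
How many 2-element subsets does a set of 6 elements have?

C(6,2) = (6·5) / 2! = 30 / 2 = 15.

15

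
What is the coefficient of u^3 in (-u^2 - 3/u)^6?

General term: C(6,j)·(-u^2)^j·(-3/u)^(6-j), with u-exponent 2j − 1(6−j) = 3j − 6.
Set 3j − 6 = 3: j = 3.
C(6,3) = 20; (-1)^3 = -1; (-3)^3 = -27.
Coefficient = 20 · (-1) · (-27) = 540.

540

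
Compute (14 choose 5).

2002

C(14,5) = (14·13·12·11·10) / 5! = 240240 / 120 = 2002.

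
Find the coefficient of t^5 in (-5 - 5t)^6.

93750

The general term is C(6,j)·(-5)^j·(-5t)^(6-j); the t^5 term has j = 1.
C(6,1) = 6.
Coefficient = C(6,1) · (-5)^1 · (-5)^5 = 6 · (-5) · (-3125) = 93750.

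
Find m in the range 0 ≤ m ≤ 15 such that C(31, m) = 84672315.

11

C(31,m) increases on 0 ≤ m ≤ 15. C(31,10) = 44352165 and C(31,11) = 84672315, so m = 11.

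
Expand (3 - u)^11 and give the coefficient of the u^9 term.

-495

The general term is C(11,j)·(3)^j·(-u)^(11-j); the u^9 term has j = 2.
C(11,2) = 55.
Coefficient = C(11,2) · 3^2 · (-1)^9 = 55 · 9 · (-1) = -495.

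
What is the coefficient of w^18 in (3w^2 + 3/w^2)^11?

General term: C(11,j)·(3w^2)^j·(3/w^2)^(11-j), with w-exponent 2j − 2(11−j) = 4j − 22.
Set 4j − 22 = 18: j = 10.
C(11,10) = 11; 3^10 = 59049; 3^1 = 3.
Coefficient = 11 · 59049 · 3 = 1948617.

1948617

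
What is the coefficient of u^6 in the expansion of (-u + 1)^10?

The general term is C(10,j)·(-u)^j·(1)^(10-j); the u^6 term has j = 6.
C(10,6) = 210.
Coefficient = C(10,6) = 210.

210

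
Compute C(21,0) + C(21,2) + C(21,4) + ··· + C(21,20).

Even-i terms of row 21 sum to 2^20 = 1048576.

1048576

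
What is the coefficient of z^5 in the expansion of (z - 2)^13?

329472

The general term is C(13,j)·(z)^j·(-2)^(13-j); the z^5 term has j = 5.
C(13,5) = 1287.
Coefficient = C(13,5) · (-2)^8 = 1287 · 256 = 329472.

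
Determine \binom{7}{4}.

C(7,4) = C(7,3) by symmetry.
C(7,3) = (7·6·5) / 3! = 210 / 6 = 35.

35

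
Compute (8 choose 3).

56

C(8,3) = (8·7·6) / 3! = 336 / 6 = 56.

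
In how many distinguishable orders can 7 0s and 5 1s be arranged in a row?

Choose positions for the 0s: C(12,7) = 792.

792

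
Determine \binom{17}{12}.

C(17,12) = C(17,5) by symmetry.
C(17,5) = (17·16·15·14·13) / 5! = 742560 / 120 = 6188.

6188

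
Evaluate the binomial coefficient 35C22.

C(35,22) = C(35,13) by symmetry.
C(35,13) = (35·34·33·32·31·30·29·28·27·26·25·24·23) / 13! = 9193186188426240000 / 6227020800 = 1476337800.

1476337800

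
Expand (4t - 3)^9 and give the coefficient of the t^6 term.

The general term is C(9,j)·(4t)^j·(-3)^(9-j); the t^6 term has j = 6.
C(9,6) = 84.
Coefficient = C(9,6) · 4^6 · (-3)^3 = 84 · 4096 · (-27) = -9289728.

-9289728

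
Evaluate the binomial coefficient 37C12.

C(37,12) = (37·36·35·34·33·32·31·30·29·28·27·26) / 12! = 887342319056793600 / 479001600 = 1852482996.

1852482996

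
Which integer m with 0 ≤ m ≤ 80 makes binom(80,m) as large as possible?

C(80,m) is maximized at m = 80/2 = 40.

40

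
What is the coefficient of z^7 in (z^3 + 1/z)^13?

General term: C(13,j)·(z^3)^j·(1/z)^(13-j), with z-exponent 3j − 1(13−j) = 4j − 13.
Set 4j − 13 = 7: j = 5.
C(13,5) = 1287; 1^5 = 1; 1^8 = 1.
Coefficient = 1287 · 1 · 1 = 1287.

1287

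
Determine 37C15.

9364199760

C(37,15) = (37·36·35·34·33·32·31·30·29·28·27·26·25·24·23) / 15! = 12245324002983751680000 / 1307674368000 = 9364199760.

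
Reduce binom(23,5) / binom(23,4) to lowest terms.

C(n,k+1)/C(n,k) = (n−k)/(k+1) = (23−4)/(4+1) = 19/5.

19/5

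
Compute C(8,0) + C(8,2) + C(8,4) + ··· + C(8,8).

128

Even-r terms of row 8 sum to 2^7 = 128.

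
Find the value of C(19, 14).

11628

C(19,14) = C(19,5) by symmetry.
C(19,5) = (19·18·17·16·15) / 5! = 1395360 / 120 = 11628.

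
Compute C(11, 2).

C(11,2) = (11·10) / 2! = 110 / 2 = 55.

55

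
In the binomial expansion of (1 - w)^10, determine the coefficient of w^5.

The general term is C(10,j)·(1)^j·(-w)^(10-j); the w^5 term has j = 5.
C(10,5) = 252.
Coefficient = C(10,5) · (-1)^5 = 252 · (-1) = -252.

-252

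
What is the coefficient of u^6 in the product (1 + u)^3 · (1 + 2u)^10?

Coefficient of u^6 = Σ_{j} C(3,j)·1^j·C(10,6-j)·2^(6-j) for j from 0 to 3.
= 13440 + 24192 + 10080 + 960 = 48672.

48672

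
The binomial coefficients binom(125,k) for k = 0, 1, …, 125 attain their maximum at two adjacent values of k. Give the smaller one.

For odd n = 125, C(125,k) peaks at k = (n−1)/2 and (n+1)/2; the smaller is 62.

62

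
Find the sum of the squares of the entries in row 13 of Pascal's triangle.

By Vandermonde's identity, Σ C(13,i)² = C(26,13) = 10400600.

10400600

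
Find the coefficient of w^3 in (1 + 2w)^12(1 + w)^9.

Coefficient of w^3 = Σ_{j} C(12,j)·2^j·C(9,3-j)·1^(3-j) for j from 0 to 3.
= 84 + 864 + 2376 + 1760 = 5084.

5084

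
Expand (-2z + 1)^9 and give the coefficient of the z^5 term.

The general term is C(9,j)·(-2z)^j·(1)^(9-j); the z^5 term has j = 5.
C(9,5) = 126.
Coefficient = C(9,5) · (-2)^5 = 126 · (-32) = -4032.

-4032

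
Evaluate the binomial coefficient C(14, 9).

C(14,9) = C(14,5) by symmetry.
C(14,5) = (14·13·12·11·10) / 5! = 240240 / 120 = 2002.

2002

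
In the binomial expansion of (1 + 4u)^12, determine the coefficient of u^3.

14080

The general term is C(12,j)·(1)^j·(4u)^(12-j); the u^3 term has j = 9.
C(12,9) = 220.
Coefficient = C(12,9) · 4^3 = 220 · 64 = 14080.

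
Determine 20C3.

C(20,3) = (20·19·18) / 3! = 6840 / 6 = 1140.

1140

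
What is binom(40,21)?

C(40,21) = C(40,19) by symmetry.
C(40,19) = (40·39·38·37·36·35·34·33·32·31·30·29·28·27·26·25·24·23·22) / 19! = 15969861751731289590988800000 / 121645100408832000 = 131282408400.

131282408400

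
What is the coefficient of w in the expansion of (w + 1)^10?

The general term is C(10,j)·(w)^j·(1)^(10-j); the w^1 term has j = 1.
C(10,1) = 10.
Coefficient = C(10,1) = 10.

10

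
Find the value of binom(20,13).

C(20,13) = C(20,7) by symmetry.
C(20,7) = (20·19·18·17·16·15·14) / 7! = 390700800 / 5040 = 77520.

77520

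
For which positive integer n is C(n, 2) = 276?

n(n−1)/2 = 276 ⇒ n(n−1) = 552. Since 24·23 = 552, n = 24.

24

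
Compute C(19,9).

C(19,9) = (19·18·17·16·15·14·13·12·11) / 9! = 33522128640 / 362880 = 92378.

92378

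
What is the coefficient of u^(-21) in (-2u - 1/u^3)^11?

-1320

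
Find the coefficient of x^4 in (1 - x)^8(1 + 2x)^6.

38

Coefficient of x^4 = Σ_{j} C(8,j)·(-1)^j·C(6,4-j)·2^(4-j) for j from 0 to 4.
= 240 + (-1280) + 1680 + (-672) + 70 = 38.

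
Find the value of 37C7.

C(37,7) = (37·36·35·34·33·32·31) / 7! = 51889178880 / 5040 = 10295472.

10295472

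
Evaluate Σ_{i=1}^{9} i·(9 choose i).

Differentiating (1+x)^9 and setting x=1: Σ i·C(9,i) = 9·2^8 = 2304.

2304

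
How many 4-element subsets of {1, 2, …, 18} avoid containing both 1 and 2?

All 4-subsets: C(18,4) = 3060. Those containing both fixed elements: C(16,2) = 120.
3060 − 120 = 2940.

2940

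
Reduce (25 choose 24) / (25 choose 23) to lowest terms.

1/12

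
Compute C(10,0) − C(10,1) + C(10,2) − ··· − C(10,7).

The partial alternating sum Σ_{k=0}^{7} (−1)^k C(10,k) = (−1)^7 C(9,7) = -36.

-36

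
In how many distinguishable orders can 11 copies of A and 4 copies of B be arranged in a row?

1365

Choose positions for the A's: C(15,11) = 1365.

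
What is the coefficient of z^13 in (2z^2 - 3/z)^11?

General term: C(11,j)·(2z^2)^j·(-3/z)^(11-j), with z-exponent 2j − 1(11−j) = 3j − 11.
Set 3j − 11 = 13: j = 8.
C(11,8) = 165; 2^8 = 256; (-3)^3 = -27.
Coefficient = 165 · 256 · (-27) = -1140480.

-1140480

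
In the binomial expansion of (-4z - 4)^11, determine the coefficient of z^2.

-230686720

The general term is C(11,j)·(-4z)^j·(-4)^(11-j); the z^2 term has j = 2.
C(11,2) = 55.
Coefficient = C(11,2) · (-4)^2 · (-4)^9 = 55 · 16 · (-262144) = -230686720.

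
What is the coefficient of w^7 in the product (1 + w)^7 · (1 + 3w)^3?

1576

Coefficient of w^7 = Σ_{j} C(7,j)·1^j·C(3,7-j)·3^(7-j) for j from 4 to 7.
= 945 + 567 + 63 + 1 = 1576.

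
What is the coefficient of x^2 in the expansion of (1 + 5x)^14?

2275

The general term is C(14,j)·(1)^j·(5x)^(14-j); the x^2 term has j = 12.
C(14,12) = 91.
Coefficient = C(14,12) · 5^2 = 91 · 25 = 2275.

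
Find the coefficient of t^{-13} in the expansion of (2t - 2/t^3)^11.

General term: C(11,j)·(2t)^j·(-2/t^3)^(11-j), with t-exponent 1j − 3(11−j) = 4j − 33.
Set 4j − 33 = -13: j = 5.
C(11,5) = 462; 2^5 = 32; (-2)^6 = 64.
Coefficient = 462 · 32 · 64 = 946176.

946176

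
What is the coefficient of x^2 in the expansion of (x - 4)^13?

-327155712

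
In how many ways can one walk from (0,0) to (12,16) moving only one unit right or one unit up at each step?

30421755

Each path is a sequence of 28 steps with 12 rights: C(28,12) = 30421755.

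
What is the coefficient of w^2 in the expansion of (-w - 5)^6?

9375

The general term is C(6,j)·(-w)^j·(-5)^(6-j); the w^2 term has j = 2.
C(6,2) = 15.
Coefficient = C(6,2) · (-5)^4 = 15 · 625 = 9375.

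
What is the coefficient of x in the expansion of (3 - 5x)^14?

-111602610

The general term is C(14,j)·(3)^j·(-5x)^(14-j); the x^1 term has j = 13.
C(14,13) = 14.
Coefficient = C(14,13) · 3^13 · (-5)^1 = 14 · 1594323 · (-5) = -111602610.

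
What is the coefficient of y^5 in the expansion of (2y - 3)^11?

The general term is C(11,j)·(2y)^j·(-3)^(11-j); the y^5 term has j = 5.
C(11,5) = 462.
Coefficient = C(11,5) · 2^5 · (-3)^6 = 462 · 32 · 729 = 10777536.

10777536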